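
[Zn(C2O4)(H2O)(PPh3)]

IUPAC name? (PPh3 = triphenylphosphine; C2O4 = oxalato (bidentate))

There is no counter-ion, so the complex is neutral overall.
Ligand charges: 1×triphenylphosphine (neutral), 1×oxalato (-2 each), 1×aqua (neutral); total -2. So Zn + (-2) = 0, giving Zn = +2.
Ligands are named alphabetically: aqua before oxalato before triphenylphosphine.

aquaoxalato(triphenylphosphine)zinc(II)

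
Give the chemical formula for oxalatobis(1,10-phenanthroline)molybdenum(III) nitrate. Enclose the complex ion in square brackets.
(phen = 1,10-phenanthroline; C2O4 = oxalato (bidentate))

Ligands: 2 1,10-phenanthroline (phen, neutral), 1 oxalato (C2O4, -2). Ligand charge sum = -2.
Charge balance with nitrate (-1) requires 1 complex ion per 1 nitrate.

[Mo(C2O4)(phen)2]NO3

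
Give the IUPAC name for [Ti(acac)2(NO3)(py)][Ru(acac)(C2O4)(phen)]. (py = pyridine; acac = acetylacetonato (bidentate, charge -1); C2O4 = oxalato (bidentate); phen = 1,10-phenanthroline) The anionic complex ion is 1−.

bis(acetylacetonato)nitrato(pyridine)titanium(IV) (acetylacetonato)oxalato(1,10-phenanthroline)ruthenate(II)

The complex anion is given as 1−; its ligand charges sum to -3, so Ru = +2.
A 1:1 salt means the cation carries the equal and opposite charge, 1+.
Cation: ligand charges sum to -3; for the ion to be 1+, Ti = +4.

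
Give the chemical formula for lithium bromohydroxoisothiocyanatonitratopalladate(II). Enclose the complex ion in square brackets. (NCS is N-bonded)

Li2[PdBr(NCS)(NO3)(OH)]

Ligands: 1 nitrato (NO3, -1), 1 hydroxo (OH, -1), 1 isothiocyanato (NCS, -1), 1 bromo (Br, -1). Ligand charge sum = -4.
With Pd in oxidation state +2, the complex ion is [Pd...]^2−.
Charge balance with lithium (+1) requires 1 complex ion per 2 lithium.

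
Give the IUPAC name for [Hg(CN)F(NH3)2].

diamminecyanofluoromercury(II)

There is no counter-ion, so the complex is neutral overall.
Ligand charges: 2×ammine (neutral), 1×fluoro (-1 each), 1×cyano (-1 each); total -2. So Hg + (-2) = 0, giving Hg = +2.
Ligands are named alphabetically: ammine before cyano before fluoro.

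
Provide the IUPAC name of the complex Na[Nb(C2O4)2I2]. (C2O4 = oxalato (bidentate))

The 1 sodium counter-ion carries a total charge of +1, so each complex ion is 1−.
Ligand charges: 2×oxalato (-2 each), 2×iodo (-1 each); total -6. So Nb + (-6) = 1−, giving Nb = +5.
The complex ion is anionic, so niobium takes the -ate form niobate(V).

sodium diiododioxalatoniobate(V)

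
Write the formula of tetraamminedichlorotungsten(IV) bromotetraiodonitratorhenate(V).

[WCl2(NH3)4][ReBrI4(NO3)]2

Cation [W…]: ligand charges -2, W(IV) ⇒ ion charge 2+.
Anion [Re…]: ligand charges -6, Re(V) ⇒ ion charge 1−.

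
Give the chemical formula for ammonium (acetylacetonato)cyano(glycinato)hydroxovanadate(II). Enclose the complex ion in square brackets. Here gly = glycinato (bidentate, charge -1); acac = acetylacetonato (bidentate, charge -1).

Ligands: 1 hydroxo (OH, -1), 1 cyano (CN, -1), 1 glycinato (gly, -1), 1 acetylacetonato (acac, -1). Ligand charge sum = -4.
Charge balance with ammonium (+1) requires 1 complex ion per 2 ammonium.

(NH4)2[V(acac)(CN)(gly)(OH)]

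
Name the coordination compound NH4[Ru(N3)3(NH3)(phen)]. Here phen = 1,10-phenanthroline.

ammonium amminetriazido(1,10-phenanthroline)ruthenate(II)

The 1 ammonium counter-ion carries a total charge of +1, so each complex ion is 1−.
Ligand charges: 1×1,10-phenanthroline (neutral), 1×ammine (neutral), 3×azido (-1 each); total -3. So Ru + (-3) = 1−, giving Ru = +2.
Ligands are named alphabetically: ammine before azido before phenanthroline.
The complex ion is anionic, so ruthenium takes the -ate form ruthenate(II).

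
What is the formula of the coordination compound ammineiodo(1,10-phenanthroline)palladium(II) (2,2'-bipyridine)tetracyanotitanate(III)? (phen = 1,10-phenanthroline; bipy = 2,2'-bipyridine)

Cation [Pd…]: ligand charges -1, Pd(II) ⇒ ion charge 1+.
Anion [Ti…]: ligand charges -4, Ti(III) ⇒ ion charge 1−.
One 1+ cation balances one 1− anion.

[PdI(NH3)(phen)][Ti(bipy)(CN)4]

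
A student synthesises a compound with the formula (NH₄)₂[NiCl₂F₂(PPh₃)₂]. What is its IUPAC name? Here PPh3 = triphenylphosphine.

ammonium dichlorodifluorobis(triphenylphosphine)nickelate(II)

The 2 ammonium counter-ions carry a total charge of +2, so each complex ion is 2−.
Ligand charges: 2×chloro (-1 each), 2×fluoro (-1 each), 2×triphenylphosphine (neutral); total -4. So Ni + (-4) = 2−, giving Ni = +2.
The complex ion is anionic, so nickel takes the -ate form nickelate(II).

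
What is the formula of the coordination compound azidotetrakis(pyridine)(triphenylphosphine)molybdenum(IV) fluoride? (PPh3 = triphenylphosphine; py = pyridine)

[Mo(N3)(PPh3)(py)4]F3

Ligands: 1 azido (N3, -1), 1 triphenylphosphine (PPh3, neutral), 4 pyridine (py, neutral). Ligand charge sum = -1.
With Mo in oxidation state +4, the complex ion is [Mo...]^3+.
Charge balance with fluoride (-1) requires 1 complex ion per 3 fluoride.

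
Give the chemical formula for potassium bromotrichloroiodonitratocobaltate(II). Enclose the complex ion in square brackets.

K4[CoBrCl3I(NO3)]

Ligands: 1 nitrato (NO3, -1), 1 bromo (Br, -1), 3 chloro (Cl, -1), 1 iodo (I, -1). Ligand charge sum = -6.
Charge balance with potassium (+1) requires 1 complex ion per 4 potassium.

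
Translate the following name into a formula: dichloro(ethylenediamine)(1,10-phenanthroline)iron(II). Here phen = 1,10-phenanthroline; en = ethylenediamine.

[FeCl2(en)(phen)]

Ligands: 1 1,10-phenanthroline (phen, neutral), 1 ethylenediamine (en, neutral), 2 chloro (Cl, -1). Ligand charge sum = -2.
With Fe in oxidation state +2, the complex ion is [Fe...].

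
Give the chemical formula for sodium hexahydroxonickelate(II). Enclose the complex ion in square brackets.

Ligands: 6 hydroxo (OH, -1). Ligand charge sum = -6.
With Ni in oxidation state +2, the complex ion is [Ni...]^4−.
Charge balance with sodium (+1) requires 1 complex ion per 4 sodium.

Na4[Ni(OH)6]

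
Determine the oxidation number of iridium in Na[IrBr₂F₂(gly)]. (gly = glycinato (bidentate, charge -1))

+4

1 sodium outside the brackets (+1 each) → the complex ion is 1−.
Ligand charges: 2×F = -2; 1×gly = -1; 2×Br = -2; sum -5.
Ir + (-5) = 1− ⇒ Ir is +4.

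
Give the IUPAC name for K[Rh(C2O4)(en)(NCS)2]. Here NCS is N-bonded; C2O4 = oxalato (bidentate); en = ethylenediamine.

The 1 potassium counter-ion carries a total charge of +1, so each complex ion is 1−.
Ligand charges: 2×isothiocyanato (-1 each), 1×oxalato (-2 each), 1×ethylenediamine (neutral); total -4. So Rh + (-4) = 1−, giving Rh = +3.
The complex ion is anionic, so rhodium takes the -ate form rhodate(III).

potassium (ethylenediamine)diisothiocyanatooxalatorhodate(III)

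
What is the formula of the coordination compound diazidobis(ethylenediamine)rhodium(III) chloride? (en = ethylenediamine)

Ligands: 2 ethylenediamine (en, neutral), 2 azido (N3, -1). Ligand charge sum = -2.
With Rh in oxidation state +3, the complex ion is [Rh...]^1+.
Charge balance with chloride (-1) requires 1 complex ion per 1 chloride.

[Rh(en)2(N3)2]Cl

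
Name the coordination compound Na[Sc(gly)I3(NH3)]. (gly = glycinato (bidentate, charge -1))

sodium ammine(glycinato)triiodoscandate(III)

The 1 sodium counter-ion carries a total charge of +1, so each complex ion is 1−.
Ligand charges: 1×glycinato (-1 each), 3×iodo (-1 each), 1×ammine (neutral); total -4. So Sc + (-4) = 1−, giving Sc = +3.
The complex ion is anionic, so scandium takes the -ate form scandate(III).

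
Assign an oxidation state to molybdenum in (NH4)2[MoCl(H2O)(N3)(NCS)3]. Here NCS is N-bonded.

2 ammonium outside the brackets (+1 each) → the complex ion is 2−.
Ligand charges: 1×N3 = -1; 1×H2O neutral; 3×NCS = -3; 1×Cl = -1; sum -5.
Mo + (-5) = 2− ⇒ Mo is +3.

+3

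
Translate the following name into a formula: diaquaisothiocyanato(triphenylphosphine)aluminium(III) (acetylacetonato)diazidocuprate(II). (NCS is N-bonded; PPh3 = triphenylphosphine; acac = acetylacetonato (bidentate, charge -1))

Cation [Al…]: ligand charges -1, Al(III) ⇒ ion charge 2+.
Anion [Cu…]: ligand charges -3, Cu(II) ⇒ ion charge 1−.
One 2+ cation requires 2 of the 1− anion.

[Al(H2O)2(NCS)(PPh3)][Cu(acac)(N3)2]2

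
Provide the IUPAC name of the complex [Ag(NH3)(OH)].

amminehydroxosilver(I)

There is no counter-ion, so the complex is neutral overall.
Ligand charges: 1×ammine (neutral), 1×hydroxo (-1 each); total -1. So Ag + (-1) = 0, giving Ag = +1.
Ligands are named alphabetically: ammine before hydroxo.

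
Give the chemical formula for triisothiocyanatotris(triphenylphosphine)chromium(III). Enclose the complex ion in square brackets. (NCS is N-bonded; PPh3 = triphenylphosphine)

Ligands: 3 isothiocyanato (NCS, -1), 3 triphenylphosphine (PPh3, neutral). Ligand charge sum = -3.
With Cr in oxidation state +3, the complex ion is [Cr...].

[Cr(NCS)3(PPh3)3]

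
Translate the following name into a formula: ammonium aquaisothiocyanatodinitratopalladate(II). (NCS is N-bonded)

NH4[Pd(H2O)(NCS)(NO3)2]

Ligands: 1 isothiocyanato (NCS, -1), 2 nitrato (NO3, -1), 1 aqua (H2O, neutral). Ligand charge sum = -3.
With Pd in oxidation state +2, the complex ion is [Pd...]^1−.
Charge balance with ammonium (+1) requires 1 complex ion per 1 ammonium.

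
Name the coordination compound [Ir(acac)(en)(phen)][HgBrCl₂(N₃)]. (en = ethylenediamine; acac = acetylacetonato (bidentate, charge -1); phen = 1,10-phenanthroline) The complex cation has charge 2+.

(acetylacetonato)(ethylenediamine)(1,10-phenanthroline)iridium(III) azidobromodichloromercurate(II)

Both ions are complex: the cation is named first with the plain metal name, the anion second with the -ate form; each ion's ligands are alphabetised independently.
The complex cation is given as 2+; its ligand charges sum to -1, so Ir = +3.
A 1:1 salt means the anion carries the equal and opposite charge, 2−.
Anion: ligand charges sum to -4; for the ion to be 2−, Hg = +2.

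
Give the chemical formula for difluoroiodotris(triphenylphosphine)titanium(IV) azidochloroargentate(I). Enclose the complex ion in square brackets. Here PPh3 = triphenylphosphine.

[TiF2I(PPh3)3][AgCl(N3)]

Cation [Ti…]: ligand charges -3, Ti(IV) ⇒ ion charge 1+.
Anion [Ag…]: ligand charges -2, Ag(I) ⇒ ion charge 1−.
One 1+ cation balances one 1− anion.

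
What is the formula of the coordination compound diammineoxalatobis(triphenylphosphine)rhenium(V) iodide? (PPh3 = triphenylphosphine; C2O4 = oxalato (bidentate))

Ligands: 2 triphenylphosphine (PPh3, neutral), 1 oxalato (C2O4, -2), 2 ammine (NH3, neutral). Ligand charge sum = -2.
With Re in oxidation state +5, the complex ion is [Re...]^3+.
Charge balance with iodide (-1) requires 1 complex ion per 3 iodide.

[Re(C2O4)(NH3)2(PPh3)2]I3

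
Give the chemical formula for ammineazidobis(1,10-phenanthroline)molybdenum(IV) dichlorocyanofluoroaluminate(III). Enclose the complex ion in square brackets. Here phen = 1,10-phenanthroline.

[Mo(N3)(NH3)(phen)2][AlCl2(CN)F]3

Cation [Mo…]: ligand charges -1, Mo(IV) ⇒ ion charge 3+.
Anion [Al…]: ligand charges -4, Al(III) ⇒ ion charge 1−.
One 3+ cation requires 3 of the 1− anion.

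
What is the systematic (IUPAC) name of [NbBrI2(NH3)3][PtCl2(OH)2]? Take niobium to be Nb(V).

triamminebromodiiodoniobium(V) dichlorodihydroxoplatinate(II)

Both ions are complex: the cation is named first with the plain metal name, the anion second with the -ate form; each ion's ligands are alphabetised independently.
Nb is given as +5; the cation's ligand charges sum to -3, so the complex cation is 2+.
A 1:1 salt means the anion carries the equal and opposite charge, 2−.
Anion: ligand charges sum to -4; for the ion to be 2−, Pt = +2.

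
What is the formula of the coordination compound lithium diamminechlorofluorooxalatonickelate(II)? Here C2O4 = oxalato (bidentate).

Ligands: 1 fluoro (F, -1), 1 chloro (Cl, -1), 1 oxalato (C2O4, -2), 2 ammine (NH3, neutral). Ligand charge sum = -4.
With Ni in oxidation state +2, the complex ion is [Ni...]^2−.
Charge balance with lithium (+1) requires 1 complex ion per 2 lithium.

Li2[Ni(C2O4)ClF(NH3)2]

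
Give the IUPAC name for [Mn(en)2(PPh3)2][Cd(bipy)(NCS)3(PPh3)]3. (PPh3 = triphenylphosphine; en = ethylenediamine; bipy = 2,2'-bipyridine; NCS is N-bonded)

Both ions are complex: the cation is named first with the plain metal name, the anion second with the -ate form; each ion's ligands are alphabetised independently.
Cadmium is always +2 in its complexes; the anion's ligand charges sum to -3, so the complex anion is 1−.
With 3 anions per cation, the cation must be 3×1 = 3+.
Cation: ligand charges sum to 0; for the ion to be 3+, Mn = +3.

bis(ethylenediamine)bis(triphenylphosphine)manganese(III) (2,2'-bipyridine)triisothiocyanato(triphenylphosphine)cadmate(II)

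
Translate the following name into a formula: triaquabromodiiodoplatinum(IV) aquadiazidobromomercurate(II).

[PtBr(H2O)3I2][HgBr(H2O)(N3)2]

Cation [Pt…]: ligand charges -3, Pt(IV) ⇒ ion charge 1+.
Anion [Hg…]: ligand charges -3, Hg(II) ⇒ ion charge 1−.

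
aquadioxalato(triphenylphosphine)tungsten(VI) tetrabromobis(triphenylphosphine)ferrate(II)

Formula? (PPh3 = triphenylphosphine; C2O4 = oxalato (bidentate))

[W(C2O4)2(H2O)(PPh3)][FeBr4(PPh3)2]

Cation [W…]: ligand charges -4, W(VI) ⇒ ion charge 2+.
Anion [Fe…]: ligand charges -4, Fe(II) ⇒ ion charge 2−.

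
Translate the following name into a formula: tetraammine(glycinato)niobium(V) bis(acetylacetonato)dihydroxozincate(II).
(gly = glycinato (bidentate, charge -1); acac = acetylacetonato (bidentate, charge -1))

[Nb(gly)(NH3)4][Zn(acac)2(OH)2]2

Cation [Nb…]: ligand charges -1, Nb(V) ⇒ ion charge 4+.
Anion [Zn…]: ligand charges -4, Zn(II) ⇒ ion charge 2−.
One 4+ cation requires 2 of the 2− anion.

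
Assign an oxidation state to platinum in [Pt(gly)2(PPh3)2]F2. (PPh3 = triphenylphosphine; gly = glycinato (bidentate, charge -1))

+4

2 fluoride outside the brackets (-1 each) → the complex ion is 2+.
Ligand charges: 2×PPh3 neutral; 2×gly = -2; sum -2.
Pt + (-2) = 2+ ⇒ Pt is +4.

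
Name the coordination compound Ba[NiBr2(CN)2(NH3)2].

barium diamminedibromodicyanonickelate(II)

The 1 barium counter-ion carries a total charge of +2, so each complex ion is 2−.
Ligand charges: 2×bromo (-1 each), 2×ammine (neutral), 2×cyano (-1 each); total -4. So Ni + (-4) = 2−, giving Ni = +2.
Ligands are named alphabetically: ammine before bromo before cyano.
The complex ion is anionic, so nickel takes the -ate form nickelate(II).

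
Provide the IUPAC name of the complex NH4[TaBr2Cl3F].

The 1 ammonium counter-ion carries a total charge of +1, so each complex ion is 1−.
Ligand charges: 3×chloro (-1 each), 1×fluoro (-1 each), 2×bromo (-1 each); total -6. So Ta + (-6) = 1−, giving Ta = +5.
The complex ion is anionic, so tantalum takes the -ate form tantalate(V).

ammonium dibromotrichlorofluorotantalate(V)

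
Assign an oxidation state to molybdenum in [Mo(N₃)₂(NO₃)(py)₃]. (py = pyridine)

+3

No counter-ion: the bracketed complex is neutral.
Ligand charges: 2×N3 = -2; 1×NO3 = -1; 3×py neutral; sum -3.
Mo + (-3) = 0 ⇒ Mo is +3.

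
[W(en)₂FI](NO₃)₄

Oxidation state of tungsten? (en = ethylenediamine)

+6

4 nitrate outside the brackets (-1 each) → the complex ion is 4+.
Ligand charges: 1×F = -1; 2×en neutral; 1×I = -1; sum -2.
W + (-2) = 4+ ⇒ W is +6.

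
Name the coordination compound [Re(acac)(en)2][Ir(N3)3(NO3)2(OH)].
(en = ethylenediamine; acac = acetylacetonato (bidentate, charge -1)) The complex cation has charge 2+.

(acetylacetonato)bis(ethylenediamine)rhenium(III) triazidohydroxodinitratoiridate(IV)

Both ions are complex: the cation is named first with the plain metal name, the anion second with the -ate form; each ion's ligands are alphabetised independently.
The complex cation is given as 2+; its ligand charges sum to -1, so Re = +3.
A 1:1 salt means the anion carries the equal and opposite charge, 2−.
Anion: ligand charges sum to -6; for the ion to be 2−, Ir = +4.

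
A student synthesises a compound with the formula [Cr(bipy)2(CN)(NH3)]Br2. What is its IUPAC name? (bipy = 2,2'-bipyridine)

amminebis(2,2'-bipyridine)cyanochromium(III) bromide

The 2 bromide counter-ions carry a total charge of -2, so each complex ion is 2+.
Ligand charges: 2×2,2'-bipyridine (neutral), 1×ammine (neutral), 1×cyano (-1 each); total -1. So Cr + (-1) = 2+, giving Cr = +3.
Ligands are named alphabetically: ammine before bipyridine before cyano.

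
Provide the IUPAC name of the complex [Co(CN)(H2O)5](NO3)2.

The 2 nitrate counter-ions carry a total charge of -2, so each complex ion is 2+.
Ligand charges: 5×aqua (neutral), 1×cyano (-1 each); total -1. So Co + (-1) = 2+, giving Co = +3.
Ligands are named alphabetically: aqua before cyano.

pentaaquacyanocobalt(III) nitrate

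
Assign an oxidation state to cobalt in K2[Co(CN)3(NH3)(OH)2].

+3

2 potassium outside the brackets (+1 each) → the complex ion is 2−.
Ligand charges: 1×NH3 neutral; 2×OH = -2; 3×CN = -3; sum -5.
Co + (-5) = 2− ⇒ Co is +3.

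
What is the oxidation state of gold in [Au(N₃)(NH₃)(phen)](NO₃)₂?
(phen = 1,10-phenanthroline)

2 nitrate outside the brackets (-1 each) → the complex ion is 2+.
Ligand charges: 1×N3 = -1; 1×NH3 neutral; 1×phen neutral; sum -1.
Au + (-1) = 2+ ⇒ Au is +3.

+3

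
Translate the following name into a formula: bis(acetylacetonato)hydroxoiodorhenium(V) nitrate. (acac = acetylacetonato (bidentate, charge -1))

Ligands: 1 hydroxo (OH, -1), 1 iodo (I, -1), 2 acetylacetonato (acac, -1). Ligand charge sum = -4.
With Re in oxidation state +5, the complex ion is [Re...]^1+.
Charge balance with nitrate (-1) requires 1 complex ion per 1 nitrate.

[Re(acac)2I(OH)]NO3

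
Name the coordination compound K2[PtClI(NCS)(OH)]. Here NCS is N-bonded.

The 2 potassium counter-ions carry a total charge of +2, so each complex ion is 2−.
Ligand charges: 1×iodo (-1 each), 1×chloro (-1 each), 1×isothiocyanato (-1 each), 1×hydroxo (-1 each); total -4. So Pt + (-4) = 2−, giving Pt = +2.
Ligands are named alphabetically: chloro before hydroxo before iodo before isothiocyanato.
The complex ion is anionic, so platinum takes the -ate form platinate(II).

potassium chlorohydroxoiodoisothiocyanatoplatinate(II)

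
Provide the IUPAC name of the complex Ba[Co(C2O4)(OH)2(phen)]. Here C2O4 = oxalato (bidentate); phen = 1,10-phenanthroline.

The 1 barium counter-ion carries a total charge of +2, so each complex ion is 2−.
Ligand charges: 1×oxalato (-2 each), 1×1,10-phenanthroline (neutral), 2×hydroxo (-1 each); total -4. So Co + (-4) = 2−, giving Co = +2.
The complex ion is anionic, so cobalt takes the -ate form cobaltate(II).

barium dihydroxooxalato(1,10-phenanthroline)cobaltate(II)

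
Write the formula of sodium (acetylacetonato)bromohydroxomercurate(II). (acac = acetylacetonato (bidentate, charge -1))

Ligands: 1 hydroxo (OH, -1), 1 bromo (Br, -1), 1 acetylacetonato (acac, -1). Ligand charge sum = -3.
With Hg in oxidation state +2, the complex ion is [Hg...]^1−.
Charge balance with sodium (+1) requires 1 complex ion per 1 sodium.

Na[Hg(acac)Br(OH)]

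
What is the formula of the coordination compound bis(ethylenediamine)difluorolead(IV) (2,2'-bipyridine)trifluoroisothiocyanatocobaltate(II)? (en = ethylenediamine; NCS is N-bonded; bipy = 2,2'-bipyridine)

[Pb(en)2F2][Co(bipy)F3(NCS)]

Cation [Pb…]: ligand charges -2, Pb(IV) ⇒ ion charge 2+.
Anion [Co…]: ligand charges -4, Co(II) ⇒ ion charge 2−.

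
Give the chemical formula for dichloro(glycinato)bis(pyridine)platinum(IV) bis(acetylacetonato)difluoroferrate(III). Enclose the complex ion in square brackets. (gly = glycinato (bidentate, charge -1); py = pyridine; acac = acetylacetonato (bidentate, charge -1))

[PtCl2(gly)(py)2][Fe(acac)2F2]

Cation [Pt…]: ligand charges -3, Pt(IV) ⇒ ion charge 1+.
Anion [Fe…]: ligand charges -4, Fe(III) ⇒ ion charge 1−.
One 1+ cation balances one 1− anion.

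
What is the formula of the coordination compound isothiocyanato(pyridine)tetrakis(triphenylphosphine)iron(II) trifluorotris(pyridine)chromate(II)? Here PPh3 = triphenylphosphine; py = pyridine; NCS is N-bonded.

[Fe(NCS)(PPh3)4(py)][CrF3(py)3]

Cation [Fe…]: ligand charges -1, Fe(II) ⇒ ion charge 1+.
Anion [Cr…]: ligand charges -3, Cr(II) ⇒ ion charge 1−.
One 1+ cation balances one 1− anion.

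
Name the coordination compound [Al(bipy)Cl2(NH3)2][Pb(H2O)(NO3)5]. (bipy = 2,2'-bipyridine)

diammine(2,2'-bipyridine)dichloroaluminium(III) aquapentanitratoplumbate(IV)

Both ions are complex: the cation is named first with the plain metal name, the anion second with the -ate form; each ion's ligands are alphabetised independently.
Aluminium is always +3 in its complexes; the cation's ligand charges sum to -2, so the complex cation is 1+.
A 1:1 salt means the anion carries the equal and opposite charge, 1−.
Anion: ligand charges sum to -5; for the ion to be 1−, Pb = +4.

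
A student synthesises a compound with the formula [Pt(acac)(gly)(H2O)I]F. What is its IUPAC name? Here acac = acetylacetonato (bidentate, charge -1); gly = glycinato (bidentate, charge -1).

(acetylacetonato)aqua(glycinato)iodoplatinum(IV) fluoride

The 1 fluoride counter-ion carries a total charge of -1, so each complex ion is 1+.
Ligand charges: 1×aqua (neutral), 1×acetylacetonato (-1 each), 1×glycinato (-1 each), 1×iodo (-1 each); total -3. So Pt + (-3) = 1+, giving Pt = +4.
Ligands are named alphabetically: acetylacetonato before aqua before glycinato before iodo.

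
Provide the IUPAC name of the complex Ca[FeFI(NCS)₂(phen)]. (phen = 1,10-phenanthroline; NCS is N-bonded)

The 1 calcium counter-ion carries a total charge of +2, so each complex ion is 2−.
Ligand charges: 1×fluoro (-1 each), 1×1,10-phenanthroline (neutral), 2×isothiocyanato (-1 each), 1×iodo (-1 each); total -4. So Fe + (-4) = 2−, giving Fe = +2.
Ligands are named alphabetically: fluoro before iodo before isothiocyanato before phenanthroline.
The complex ion is anionic, so iron takes the -ate form ferrate(II).

calcium fluoroiododiisothiocyanato(1,10-phenanthroline)ferrate(II)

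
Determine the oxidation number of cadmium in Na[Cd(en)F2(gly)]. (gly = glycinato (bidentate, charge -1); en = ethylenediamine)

+2

1 sodium outside the brackets (+1 each) → the complex ion is 1−.
Ligand charges: 2×F = -2; 1×gly = -1; 1×en neutral; sum -3.
Cd + (-3) = 1− ⇒ Cd is +2.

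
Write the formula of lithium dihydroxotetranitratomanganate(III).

Ligands: 2 hydroxo (OH, -1), 4 nitrato (NO3, -1). Ligand charge sum = -6.
With Mn in oxidation state +3, the complex ion is [Mn...]^3−.
Charge balance with lithium (+1) requires 1 complex ion per 3 lithium.

Li3[Mn(NO3)4(OH)2]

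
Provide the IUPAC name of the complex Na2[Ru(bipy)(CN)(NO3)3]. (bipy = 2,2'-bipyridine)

sodium (2,2'-bipyridine)cyanotrinitratoruthenate(II)

The 2 sodium counter-ions carry a total charge of +2, so each complex ion is 2−.
Ligand charges: 1×2,2'-bipyridine (neutral), 1×cyano (-1 each), 3×nitrato (-1 each); total -4. So Ru + (-4) = 2−, giving Ru = +2.
Ligands are named alphabetically: bipyridine before cyano before nitrato.
The complex ion is anionic, so ruthenium takes the -ate form ruthenate(II).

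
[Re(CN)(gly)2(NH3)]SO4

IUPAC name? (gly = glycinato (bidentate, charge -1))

The 1 sulfate counter-ion carries a total charge of -2, so each complex ion is 2+.
Ligand charges: 1×ammine (neutral), 1×cyano (-1 each), 2×glycinato (-1 each); total -3. So Re + (-3) = 2+, giving Re = +5.
Ligands are named alphabetically: ammine before cyano before glycinato.

amminecyanobis(glycinato)rhenium(V) sulfate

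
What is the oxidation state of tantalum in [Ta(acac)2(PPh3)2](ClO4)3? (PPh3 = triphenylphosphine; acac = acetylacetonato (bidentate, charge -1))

+5

3 perchlorate outside the brackets (-1 each) → the complex ion is 3+.
Ligand charges: 2×PPh3 neutral; 2×acac = -2; sum -2.
Ta + (-2) = 3+ ⇒ Ta is +5.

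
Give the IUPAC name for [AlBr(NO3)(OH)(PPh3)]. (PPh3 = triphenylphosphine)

There is no counter-ion, so the complex is neutral overall.
Ligand charges: 1×bromo (-1 each), 1×nitrato (-1 each), 1×hydroxo (-1 each), 1×triphenylphosphine (neutral); total -3. So Al + (-3) = 0, giving Al = +3.
Ligands are named alphabetically: bromo before hydroxo before nitrato before triphenylphosphine.

bromohydroxonitrato(triphenylphosphine)aluminium(III)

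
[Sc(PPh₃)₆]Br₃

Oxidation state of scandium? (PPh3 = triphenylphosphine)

3 bromide outside the brackets (-1 each) → the complex ion is 3+.
Ligand charges: 6×PPh3 neutral; sum 0.
Sc + (0) = 3+ ⇒ Sc is +3.

+3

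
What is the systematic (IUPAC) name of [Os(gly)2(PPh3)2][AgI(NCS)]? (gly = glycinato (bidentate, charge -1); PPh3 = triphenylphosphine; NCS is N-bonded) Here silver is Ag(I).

Both ions are complex: the cation is named first with the plain metal name, the anion second with the -ate form; each ion's ligands are alphabetised independently.
Ag is given as +1; the anion's ligand charges sum to -2, so the complex anion is 1−.
A 1:1 salt means the cation carries the equal and opposite charge, 1+.
Cation: ligand charges sum to -2; for the ion to be 1+, Os = +3.

bis(glycinato)bis(triphenylphosphine)osmium(III) iodoisothiocyanatoargentate(I)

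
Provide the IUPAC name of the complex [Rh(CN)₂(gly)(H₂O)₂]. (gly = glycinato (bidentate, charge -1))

diaquadicyano(glycinato)rhodium(III)

There is no counter-ion, so the complex is neutral overall.
Ligand charges: 1×glycinato (-1 each), 2×aqua (neutral), 2×cyano (-1 each); total -3. So Rh + (-3) = 0, giving Rh = +3.
Ligands are named alphabetically: aqua before cyano before glycinato.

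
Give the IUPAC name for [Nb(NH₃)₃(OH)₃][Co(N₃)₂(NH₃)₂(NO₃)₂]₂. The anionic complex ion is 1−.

triamminetrihydroxoniobium(V) diamminediazidodinitratocobaltate(III)

The complex anion is given as 1−; its ligand charges sum to -4, so Co = +3.
With 2 anions per cation, the cation must be 2×1 = 2+.
Cation: ligand charges sum to -3; for the ion to be 2+, Nb = +5.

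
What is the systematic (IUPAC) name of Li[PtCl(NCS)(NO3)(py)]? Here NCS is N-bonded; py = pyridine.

The 1 lithium counter-ion carries a total charge of +1, so each complex ion is 1−.
Ligand charges: 1×chloro (-1 each), 1×isothiocyanato (-1 each), 1×pyridine (neutral), 1×nitrato (-1 each); total -3. So Pt + (-3) = 1−, giving Pt = +2.
Ligands are named alphabetically: chloro before isothiocyanato before nitrato before pyridine.
The complex ion is anionic, so platinum takes the -ate form platinate(II).

lithium chloroisothiocyanatonitrato(pyridine)platinate(II)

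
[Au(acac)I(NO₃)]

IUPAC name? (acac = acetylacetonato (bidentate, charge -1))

(acetylacetonato)iodonitratogold(III)

There is no counter-ion, so the complex is neutral overall.
Ligand charges: 1×iodo (-1 each), 1×nitrato (-1 each), 1×acetylacetonato (-1 each); total -3. So Au + (-3) = 0, giving Au = +3.
Ligands are named alphabetically: acetylacetonato before iodo before nitrato.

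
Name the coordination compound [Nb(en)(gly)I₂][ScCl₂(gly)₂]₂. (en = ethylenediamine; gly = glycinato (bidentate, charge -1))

Scandium is always +3 in its complexes; the anion's ligand charges sum to -4, so the complex anion is 1−.
With 2 anions per cation, the cation must be 2×1 = 2+.
Cation: ligand charges sum to -3; for the ion to be 2+, Nb = +5.

(ethylenediamine)(glycinato)diiodoniobium(V) dichlorobis(glycinato)scandate(III)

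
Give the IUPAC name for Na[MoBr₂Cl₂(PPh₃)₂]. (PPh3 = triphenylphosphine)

sodium dibromodichlorobis(triphenylphosphine)molybdate(III)

The 1 sodium counter-ion carries a total charge of +1, so each complex ion is 1−.
Ligand charges: 2×triphenylphosphine (neutral), 2×bromo (-1 each), 2×chloro (-1 each); total -4. So Mo + (-4) = 1−, giving Mo = +3.
Ligands are named alphabetically: bromo before chloro before triphenylphosphine.
The complex ion is anionic, so molybdenum takes the -ate form molybdate(III).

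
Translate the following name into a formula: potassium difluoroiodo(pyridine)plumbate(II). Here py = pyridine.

K[PbF2I(py)]

Ligands: 1 pyridine (py, neutral), 2 fluoro (F, -1), 1 iodo (I, -1). Ligand charge sum = -3.
With Pb in oxidation state +2, the complex ion is [Pb...]^1−.
Charge balance with potassium (+1) requires 1 complex ion per 1 potassium.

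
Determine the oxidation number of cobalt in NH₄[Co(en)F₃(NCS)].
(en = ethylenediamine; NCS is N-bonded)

+3

1 ammonium outside the brackets (+1 each) → the complex ion is 1−.
Ligand charges: 3×F = -3; 1×en neutral; 1×NCS = -1; sum -4.
Co + (-4) = 1− ⇒ Co is +3.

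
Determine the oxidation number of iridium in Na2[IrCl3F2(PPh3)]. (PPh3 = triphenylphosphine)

+3

2 sodium outside the brackets (+1 each) → the complex ion is 2−.
Ligand charges: 3×Cl = -3; 2×F = -2; 1×PPh3 neutral; sum -5.
Ir + (-5) = 2− ⇒ Ir is +3.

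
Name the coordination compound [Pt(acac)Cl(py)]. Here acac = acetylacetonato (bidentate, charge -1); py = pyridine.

There is no counter-ion, so the complex is neutral overall.
Ligand charges: 1×acetylacetonato (-1 each), 1×pyridine (neutral), 1×chloro (-1 each); total -2. So Pt + (-2) = 0, giving Pt = +2.
Ligands are named alphabetically: acetylacetonato before chloro before pyridine.

(acetylacetonato)chloro(pyridine)platinum(II)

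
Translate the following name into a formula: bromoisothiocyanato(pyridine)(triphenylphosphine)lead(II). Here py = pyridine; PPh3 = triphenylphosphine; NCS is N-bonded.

Ligands: 1 bromo (Br, -1), 1 pyridine (py, neutral), 1 triphenylphosphine (PPh3, neutral), 1 isothiocyanato (NCS, -1). Ligand charge sum = -2.
With Pb in oxidation state +2, the complex ion is [Pb...].

[PbBr(NCS)(PPh3)(py)]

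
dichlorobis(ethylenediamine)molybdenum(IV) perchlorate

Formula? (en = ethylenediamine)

Ligands: 2 ethylenediamine (en, neutral), 2 chloro (Cl, -1). Ligand charge sum = -2.
Charge balance with perchlorate (-1) requires 1 complex ion per 2 perchlorate.

[MoCl2(en)2](ClO4)2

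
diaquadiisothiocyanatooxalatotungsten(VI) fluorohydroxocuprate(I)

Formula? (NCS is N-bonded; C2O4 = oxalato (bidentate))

Cation [W…]: ligand charges -4, W(VI) ⇒ ion charge 2+.
Anion [Cu…]: ligand charges -2, Cu(I) ⇒ ion charge 1−.

[W(C2O4)(H2O)2(NCS)2][CuF(OH)]2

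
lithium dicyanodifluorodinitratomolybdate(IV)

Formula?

Ligands: 2 nitrato (NO3, -1), 2 fluoro (F, -1), 2 cyano (CN, -1). Ligand charge sum = -6.
With Mo in oxidation state +4, the complex ion is [Mo...]^2−.
Charge balance with lithium (+1) requires 1 complex ion per 2 lithium.

Li2[Mo(CN)2F2(NO3)2]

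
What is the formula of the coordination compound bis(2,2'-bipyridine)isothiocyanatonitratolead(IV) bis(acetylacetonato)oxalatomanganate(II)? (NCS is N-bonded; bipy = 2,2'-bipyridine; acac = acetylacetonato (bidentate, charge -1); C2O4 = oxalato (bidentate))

[Pb(bipy)2(NCS)(NO3)][Mn(acac)2(C2O4)]

Cation [Pb…]: ligand charges -2, Pb(IV) ⇒ ion charge 2+.
Anion [Mn…]: ligand charges -4, Mn(II) ⇒ ion charge 2−.
One 2+ cation balances one 2− anion.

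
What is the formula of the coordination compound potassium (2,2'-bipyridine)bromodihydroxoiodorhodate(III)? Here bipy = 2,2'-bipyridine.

K[Rh(bipy)BrI(OH)2]

Ligands: 1 bromo (Br, -1), 1 2,2'-bipyridine (bipy, neutral), 2 hydroxo (OH, -1), 1 iodo (I, -1). Ligand charge sum = -4.
With Rh in oxidation state +3, the complex ion is [Rh...]^1−.
Charge balance with potassium (+1) requires 1 complex ion per 1 potassium.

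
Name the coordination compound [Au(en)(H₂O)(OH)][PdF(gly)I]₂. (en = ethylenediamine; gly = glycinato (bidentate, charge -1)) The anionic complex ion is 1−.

Both ions are complex: the cation is named first with the plain metal name, the anion second with the -ate form; each ion's ligands are alphabetised independently.
The complex anion is given as 1−; its ligand charges sum to -3, so Pd = +2.
With 2 anions per cation, the cation must be 2×1 = 2+.
Cation: ligand charges sum to -1; for the ion to be 2+, Au = +3.

aqua(ethylenediamine)hydroxogold(III) fluoro(glycinato)iodopalladate(II)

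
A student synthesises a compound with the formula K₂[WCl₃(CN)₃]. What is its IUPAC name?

The 2 potassium counter-ions carry a total charge of +2, so each complex ion is 2−.
Ligand charges: 3×cyano (-1 each), 3×chloro (-1 each); total -6. So W + (-6) = 2−, giving W = +4.
Ligands are named alphabetically: chloro before cyano.
The complex ion is anionic, so tungsten takes the -ate form tungstate(IV).

potassium trichlorotricyanotungstate(IV)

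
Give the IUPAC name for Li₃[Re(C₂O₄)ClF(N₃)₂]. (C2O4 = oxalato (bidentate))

lithium diazidochlorofluorooxalatorhenate(III)

The 3 lithium counter-ions carry a total charge of +3, so each complex ion is 3−.
Ligand charges: 1×oxalato (-2 each), 1×chloro (-1 each), 2×azido (-1 each), 1×fluoro (-1 each); total -6. So Re + (-6) = 3−, giving Re = +3.
The complex ion is anionic, so rhenium takes the -ate form rhenate(III).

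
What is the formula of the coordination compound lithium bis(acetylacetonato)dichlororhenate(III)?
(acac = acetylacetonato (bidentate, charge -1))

Li[Re(acac)2Cl2]

Ligands: 2 acetylacetonato (acac, -1), 2 chloro (Cl, -1). Ligand charge sum = -4.
With Re in oxidation state +3, the complex ion is [Re...]^1−.
Charge balance with lithium (+1) requires 1 complex ion per 1 lithium.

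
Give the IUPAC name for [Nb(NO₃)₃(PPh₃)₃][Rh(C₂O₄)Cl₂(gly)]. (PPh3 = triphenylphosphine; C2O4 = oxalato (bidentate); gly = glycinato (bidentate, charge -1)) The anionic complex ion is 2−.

trinitratotris(triphenylphosphine)niobium(V) dichloro(glycinato)oxalatorhodate(III)

The complex anion is given as 2−; its ligand charges sum to -5, so Rh = +3.
A 1:1 salt means the cation carries the equal and opposite charge, 2+.
Cation: ligand charges sum to -3; for the ion to be 2+, Nb = +5.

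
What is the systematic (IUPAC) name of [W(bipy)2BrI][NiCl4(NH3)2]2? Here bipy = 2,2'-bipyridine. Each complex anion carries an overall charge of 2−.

Both ions are complex: the cation is named first with the plain metal name, the anion second with the -ate form; each ion's ligands are alphabetised independently.
The complex anion is given as 2−; its ligand charges sum to -4, so Ni = +2.
With 2 anions per cation, the cation must be 2×2 = 4+.
Cation: ligand charges sum to -2; for the ion to be 4+, W = +6.

bis(2,2'-bipyridine)bromoiodotungsten(VI) diamminetetrachloronickelate(II)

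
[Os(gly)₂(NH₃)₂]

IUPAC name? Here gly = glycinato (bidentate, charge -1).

diamminebis(glycinato)osmium(II)

There is no counter-ion, so the complex is neutral overall.
Ligand charges: 2×ammine (neutral), 2×glycinato (-1 each); total -2. So Os + (-2) = 0, giving Os = +2.
Ligands are named alphabetically: ammine before glycinato.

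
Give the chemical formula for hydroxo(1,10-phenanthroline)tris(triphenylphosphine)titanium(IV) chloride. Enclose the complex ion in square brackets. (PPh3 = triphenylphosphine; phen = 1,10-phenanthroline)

[Ti(OH)(phen)(PPh3)3]Cl3

Ligands: 1 hydroxo (OH, -1), 3 triphenylphosphine (PPh3, neutral), 1 1,10-phenanthroline (phen, neutral). Ligand charge sum = -1.
With Ti in oxidation state +4, the complex ion is [Ti...]^3+.
Charge balance with chloride (-1) requires 1 complex ion per 3 chloride.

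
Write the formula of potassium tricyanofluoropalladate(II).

K2[Pd(CN)3F]

Ligands: 1 fluoro (F, -1), 3 cyano (CN, -1). Ligand charge sum = -4.
With Pd in oxidation state +2, the complex ion is [Pd...]^2−.
Charge balance with potassium (+1) requires 1 complex ion per 2 potassium.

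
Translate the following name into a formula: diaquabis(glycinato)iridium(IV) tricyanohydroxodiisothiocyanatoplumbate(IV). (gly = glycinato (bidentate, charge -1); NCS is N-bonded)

[Ir(gly)2(H2O)2][Pb(CN)3(NCS)2(OH)]

Cation [Ir…]: ligand charges -2, Ir(IV) ⇒ ion charge 2+.
Anion [Pb…]: ligand charges -6, Pb(IV) ⇒ ion charge 2−.
One 2+ cation balances one 2− anion.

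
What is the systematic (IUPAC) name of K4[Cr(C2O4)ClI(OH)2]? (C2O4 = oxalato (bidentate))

The 4 potassium counter-ions carry a total charge of +4, so each complex ion is 4−.
Ligand charges: 1×chloro (-1 each), 1×iodo (-1 each), 1×oxalato (-2 each), 2×hydroxo (-1 each); total -6. So Cr + (-6) = 4−, giving Cr = +2.
Ligands are named alphabetically: chloro before hydroxo before iodo before oxalato.
The complex ion is anionic, so chromium takes the -ate form chromate(II).

potassium chlorodihydroxoiodooxalatochromate(II)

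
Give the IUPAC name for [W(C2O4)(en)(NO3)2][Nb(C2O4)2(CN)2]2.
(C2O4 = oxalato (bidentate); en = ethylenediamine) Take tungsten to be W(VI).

W is given as +6; the cation's ligand charges sum to -4, so the complex cation is 2+.
With 2 anions per cation, each anion must be 2/2 = 1−.
Anion: ligand charges sum to -6; for the ion to be 1−, Nb = +5.

(ethylenediamine)dinitratooxalatotungsten(VI) dicyanodioxalatoniobate(V)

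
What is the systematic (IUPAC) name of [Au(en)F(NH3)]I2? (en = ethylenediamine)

The 2 iodide counter-ions carry a total charge of -2, so each complex ion is 2+.
Ligand charges: 1×ethylenediamine (neutral), 1×fluoro (-1 each), 1×ammine (neutral); total -1. So Au + (-1) = 2+, giving Au = +3.
Ligands are named alphabetically: ammine before ethylenediamine before fluoro.

ammine(ethylenediamine)fluorogold(III) iodide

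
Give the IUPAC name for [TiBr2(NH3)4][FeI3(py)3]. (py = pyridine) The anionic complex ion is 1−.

Both ions are complex: the cation is named first with the plain metal name, the anion second with the -ate form; each ion's ligands are alphabetised independently.
The complex anion is given as 1−; its ligand charges sum to -3, so Fe = +2.
A 1:1 salt means the cation carries the equal and opposite charge, 1+.
Cation: ligand charges sum to -2; for the ion to be 1+, Ti = +3.

tetraamminedibromotitanium(III) triiodotris(pyridine)ferrate(II)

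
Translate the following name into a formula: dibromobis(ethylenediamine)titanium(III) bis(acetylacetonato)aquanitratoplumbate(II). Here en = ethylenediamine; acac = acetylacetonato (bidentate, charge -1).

Cation [Ti…]: ligand charges -2, Ti(III) ⇒ ion charge 1+.
Anion [Pb…]: ligand charges -3, Pb(II) ⇒ ion charge 1−.
One 1+ cation balances one 1− anion.

[TiBr2(en)2][Pb(acac)2(H2O)(NO3)]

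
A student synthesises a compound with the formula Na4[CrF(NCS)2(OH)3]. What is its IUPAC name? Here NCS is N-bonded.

sodium fluorotrihydroxodiisothiocyanatochromate(II)

The 4 sodium counter-ions carry a total charge of +4, so each complex ion is 4−.
Ligand charges: 3×hydroxo (-1 each), 2×isothiocyanato (-1 each), 1×fluoro (-1 each); total -6. So Cr + (-6) = 4−, giving Cr = +2.
Ligands are named alphabetically: fluoro before hydroxo before isothiocyanato.
The complex ion is anionic, so chromium takes the -ate form chromate(II).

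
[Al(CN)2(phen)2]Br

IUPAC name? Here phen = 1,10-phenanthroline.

dicyanobis(1,10-phenanthroline)aluminium(III) bromide

The 1 bromide counter-ion carries a total charge of -1, so each complex ion is 1+.
Ligand charges: 2×cyano (-1 each), 2×1,10-phenanthroline (neutral); total -2. So Al + (-2) = 1+, giving Al = +3.
Ligands are named alphabetically: cyano before phenanthroline.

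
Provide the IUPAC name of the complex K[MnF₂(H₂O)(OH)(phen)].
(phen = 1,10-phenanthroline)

potassium aquadifluorohydroxo(1,10-phenanthroline)manganate(II)

The 1 potassium counter-ion carries a total charge of +1, so each complex ion is 1−.
Ligand charges: 1×1,10-phenanthroline (neutral), 2×fluoro (-1 each), 1×hydroxo (-1 each), 1×aqua (neutral); total -3. So Mn + (-3) = 1−, giving Mn = +2.
The complex ion is anionic, so manganese takes the -ate form manganate(II).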